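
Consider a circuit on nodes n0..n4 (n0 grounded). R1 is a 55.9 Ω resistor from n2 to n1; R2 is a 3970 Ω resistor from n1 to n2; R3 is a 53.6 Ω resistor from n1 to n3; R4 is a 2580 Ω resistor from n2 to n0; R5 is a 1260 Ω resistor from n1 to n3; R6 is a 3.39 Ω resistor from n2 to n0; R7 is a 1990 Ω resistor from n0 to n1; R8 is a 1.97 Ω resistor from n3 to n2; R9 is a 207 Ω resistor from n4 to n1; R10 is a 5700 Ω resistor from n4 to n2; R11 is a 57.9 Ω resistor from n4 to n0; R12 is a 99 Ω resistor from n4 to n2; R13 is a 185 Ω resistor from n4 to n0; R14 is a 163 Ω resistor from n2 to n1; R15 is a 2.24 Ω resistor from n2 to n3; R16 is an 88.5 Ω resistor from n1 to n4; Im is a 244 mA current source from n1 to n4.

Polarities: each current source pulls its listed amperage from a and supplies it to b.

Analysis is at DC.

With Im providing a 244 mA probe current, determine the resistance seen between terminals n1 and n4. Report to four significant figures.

R_eq = 29.05 Ω

MNA unknowns: 4 node voltages V₁..V_4
R1: Y=0.01789 on G[2,1]
R2: Y=0.0002519 on G[1,2]
R3: Y=0.01866 on G[1,3]
R4: Y=0.0003876 on G[2,0]
R5: Y=0.0007937 on G[1,3]
R6: Y=0.2950 on G[2,0]
R7: Y=0.0005025 on G[0,1]
R8: Y=0.5076 on G[3,2]
R9: Y=0.004831 on G[4,1]
R10: Y=0.0001754 on G[4,2]
R11: Y=0.01727 on G[4,0]
R12: Y=0.01010 on G[4,2]
R13: Y=0.005405 on G[4,0]
R14: Y=0.006135 on G[2,1]
R15: Y=0.4464 on G[2,3]
R16: Y=0.01130 on G[1,4]
Im: z[1]−=0.244, z[4]+=0.244
solve → V1=-3.244, V2=-0.2896, V3=-0.3487, V4=3.844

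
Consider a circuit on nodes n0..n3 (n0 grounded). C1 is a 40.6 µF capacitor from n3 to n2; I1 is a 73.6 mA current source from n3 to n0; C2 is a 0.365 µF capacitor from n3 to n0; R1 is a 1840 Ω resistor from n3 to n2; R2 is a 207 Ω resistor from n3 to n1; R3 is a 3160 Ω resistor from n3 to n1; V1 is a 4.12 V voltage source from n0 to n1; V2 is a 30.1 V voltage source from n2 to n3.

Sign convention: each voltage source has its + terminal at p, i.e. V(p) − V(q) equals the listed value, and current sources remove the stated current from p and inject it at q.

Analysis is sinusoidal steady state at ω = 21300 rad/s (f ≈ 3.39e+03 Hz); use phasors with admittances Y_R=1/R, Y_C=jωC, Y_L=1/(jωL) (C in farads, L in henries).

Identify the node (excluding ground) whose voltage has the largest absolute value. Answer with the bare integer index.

Apply KCL at each of the 3 non-ground nodes and solve the resulting linear system.
Node n1: branches {R2, R3, V1} → V_1 = -4.120+0.000j
Node n2: branches {C1, R1, V2} → V_2 = 24.49+8.478j
Node n3: branches {C1, I1, C2, R1, R2, R3, V2} → V_3 = -5.613+8.478j
Source currents: i(V1)=0.007686-0.04364j, i(V2)=-0.01636-26.03j

2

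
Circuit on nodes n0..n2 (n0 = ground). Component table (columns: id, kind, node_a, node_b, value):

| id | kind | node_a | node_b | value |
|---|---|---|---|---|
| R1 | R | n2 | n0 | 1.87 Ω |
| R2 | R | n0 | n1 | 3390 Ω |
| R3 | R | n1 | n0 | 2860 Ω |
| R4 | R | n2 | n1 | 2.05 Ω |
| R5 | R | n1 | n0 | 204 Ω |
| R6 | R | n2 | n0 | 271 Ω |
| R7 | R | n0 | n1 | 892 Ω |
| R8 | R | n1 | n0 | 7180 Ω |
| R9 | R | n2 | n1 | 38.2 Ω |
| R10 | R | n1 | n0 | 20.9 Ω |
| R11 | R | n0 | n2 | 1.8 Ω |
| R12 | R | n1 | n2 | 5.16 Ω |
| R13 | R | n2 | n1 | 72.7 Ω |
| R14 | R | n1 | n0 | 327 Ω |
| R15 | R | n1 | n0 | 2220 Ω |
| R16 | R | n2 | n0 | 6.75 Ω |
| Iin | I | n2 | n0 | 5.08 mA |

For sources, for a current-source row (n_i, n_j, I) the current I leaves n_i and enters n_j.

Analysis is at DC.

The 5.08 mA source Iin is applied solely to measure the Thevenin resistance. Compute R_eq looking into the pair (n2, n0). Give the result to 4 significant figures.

MNA unknowns: 2 node voltages V₁..V_2
R1: Y=0.5348 on G[2,0]
R2: Y=0.0002950 on G[0,1]
R3: Y=0.0003497 on G[1,0]
R4: Y=0.4878 on G[2,1]
R5: Y=0.004902 on G[1,0]
R6: Y=0.003690 on G[2,0]
R7: Y=0.001121 on G[0,1]
R8: Y=0.0001393 on G[1,0]
R9: Y=0.02618 on G[2,1]
R10: Y=0.04785 on G[1,0]
R11: Y=0.5556 on G[0,2]
R12: Y=0.1938 on G[1,2]
R13: Y=0.01376 on G[2,1]
R14: Y=0.003058 on G[1,0]
R15: Y=0.0004505 on G[1,0]
R16: Y=0.1481 on G[2,0]
Iin: z[2]−=0.00508, z[0]+=0.00508
solve → V1=-0.003627, V2=-0.003920

R_eq = 0.7716 Ω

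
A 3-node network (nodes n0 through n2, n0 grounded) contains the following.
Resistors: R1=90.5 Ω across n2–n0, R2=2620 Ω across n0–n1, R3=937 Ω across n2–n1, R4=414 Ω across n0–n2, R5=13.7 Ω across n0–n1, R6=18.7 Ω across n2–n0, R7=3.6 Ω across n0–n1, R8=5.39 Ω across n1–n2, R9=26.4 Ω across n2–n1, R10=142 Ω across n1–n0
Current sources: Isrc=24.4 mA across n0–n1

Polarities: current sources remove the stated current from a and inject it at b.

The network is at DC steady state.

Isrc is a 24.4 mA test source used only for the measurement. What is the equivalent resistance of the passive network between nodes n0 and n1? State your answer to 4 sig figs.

Element admittances at DC:
  Y(R1) = 0.01105 S between n2,n0
  Y(R2) = 0.0003817 S between n0,n1
  Y(R3) = 0.001067 S between n2,n1
  Y(R4) = 0.002415 S between n0,n2
  Y(R5) = 0.07299 S between n0,n1
  Y(R6) = 0.05348 S between n2,n0
  Y(R7) = 0.2778 S between n0,n1
  Y(R8) = 0.1855 S between n1,n2
  Y(R9) = 0.03788 S between n2,n1
  Y(R10) = 0.007042 S between n1,n0
  Isrc: injects 0.0244 A into n1 (from n0)
Assemble and solve the 2×2 MNA system:
  V(n1)=0.05955  V(n2)=0.04587

R_eq = 2.440 Ω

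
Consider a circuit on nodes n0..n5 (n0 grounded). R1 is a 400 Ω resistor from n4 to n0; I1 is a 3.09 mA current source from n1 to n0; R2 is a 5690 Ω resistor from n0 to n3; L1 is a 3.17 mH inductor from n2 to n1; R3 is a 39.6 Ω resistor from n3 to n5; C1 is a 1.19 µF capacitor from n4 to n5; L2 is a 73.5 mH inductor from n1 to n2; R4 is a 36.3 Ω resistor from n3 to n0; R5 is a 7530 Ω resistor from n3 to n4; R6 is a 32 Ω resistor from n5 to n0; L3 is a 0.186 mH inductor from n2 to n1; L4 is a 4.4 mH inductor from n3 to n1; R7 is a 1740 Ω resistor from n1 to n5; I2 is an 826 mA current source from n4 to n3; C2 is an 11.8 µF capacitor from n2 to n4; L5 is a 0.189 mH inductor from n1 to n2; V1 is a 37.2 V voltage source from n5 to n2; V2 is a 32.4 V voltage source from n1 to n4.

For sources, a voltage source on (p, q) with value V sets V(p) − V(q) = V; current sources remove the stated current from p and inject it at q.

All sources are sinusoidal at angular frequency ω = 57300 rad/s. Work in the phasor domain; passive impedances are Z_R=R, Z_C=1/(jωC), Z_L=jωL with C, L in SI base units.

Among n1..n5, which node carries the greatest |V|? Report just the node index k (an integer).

2

Element admittances at ω=57300 rad/s:
  Y(R1) = 0.002500+0.000j S between n4,n0
  I1: injects 0.00309 A into n0 (from n1)
  Y(R2) = 0.0001757+0.000j S between n0,n3
  Y(L1) = 0.000-0.005505j S between n2,n1
  Y(R3) = 0.02525+0.000j S between n3,n5
  Y(C1) = 0.000+0.06819j S between n4,n5
  Y(L2) = 0.000-0.0002374j S between n1,n2
  Y(R4) = 0.02755+0.000j S between n3,n0
  Y(R5) = 0.0001328+0.000j S between n3,n4
  Y(R6) = 0.03125+0.000j S between n5,n0
  Y(L3) = 0.000-0.09383j S between n2,n1
  Y(L4) = 0.000-0.003966j S between n3,n1
  Y(R7) = 0.0005747+0.000j S between n1,n5
  I2: injects 0.826 A into n3 (from n4)
  Y(C2) = 0.000+0.6761j S between n2,n4
  Y(L5) = 0.000-0.09234j S between n1,n2
  V1: constraint V(n5)−V(n2) = 37.2
  V2: constraint V(n1)−V(n4) = 32.4
Assemble and solve the 7×7 MNA system:
  V(n1)=2.889+0.9105j  V(n2)=-45.29-0.4617j  V(n3)=11.67+0.4383j  V(n4)=-29.51+0.9105j  V(n5)=-8.089-0.4617j
  i(V1)=0.6645-1.423j  i(V2)=-0.2746+9.210j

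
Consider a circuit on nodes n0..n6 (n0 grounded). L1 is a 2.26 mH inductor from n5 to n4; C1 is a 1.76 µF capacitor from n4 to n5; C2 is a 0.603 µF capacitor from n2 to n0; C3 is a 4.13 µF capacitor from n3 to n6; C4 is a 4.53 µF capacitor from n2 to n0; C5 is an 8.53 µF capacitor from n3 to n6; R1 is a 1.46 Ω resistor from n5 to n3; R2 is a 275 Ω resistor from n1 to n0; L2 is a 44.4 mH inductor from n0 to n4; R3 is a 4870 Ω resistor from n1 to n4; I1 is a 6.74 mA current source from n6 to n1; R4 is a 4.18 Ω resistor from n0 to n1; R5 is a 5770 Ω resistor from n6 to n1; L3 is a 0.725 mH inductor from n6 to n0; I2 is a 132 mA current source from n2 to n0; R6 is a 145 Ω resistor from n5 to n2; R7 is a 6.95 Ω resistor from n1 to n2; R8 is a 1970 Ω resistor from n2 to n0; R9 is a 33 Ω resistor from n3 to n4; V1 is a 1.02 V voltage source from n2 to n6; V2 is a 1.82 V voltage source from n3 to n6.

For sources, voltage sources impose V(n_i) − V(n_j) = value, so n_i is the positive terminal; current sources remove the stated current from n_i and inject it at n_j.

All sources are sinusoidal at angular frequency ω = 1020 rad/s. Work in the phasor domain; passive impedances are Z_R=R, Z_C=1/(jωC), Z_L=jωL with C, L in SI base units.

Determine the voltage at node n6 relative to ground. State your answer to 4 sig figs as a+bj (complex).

-0.03512-0.1660j V

MNA unknowns: 6 node voltages V₁..V_6 plus 2 source currents (V1, V2)
L1: Y=0.000-0.4338j on G[5,4]
C1: Y=0.000+0.001795j on G[4,5]
C2: Y=0.000+0.0006151j on G[2,0]
C3: Y=0.000+0.004213j on G[3,6]
C4: Y=0.000+0.004621j on G[2,0]
C5: Y=0.000+0.008701j on G[3,6]
R1: Y=0.6849+0.000j on G[5,3]
R2: Y=0.003636+0.000j on G[1,0]
L2: Y=0.000-0.02208j on G[0,4]
R3: Y=0.0002053+0.000j on G[1,4]
I1: z[6]−=0.00674, z[1]+=0.00674
R4: Y=0.2392+0.000j on G[0,1]
R5: Y=0.0001733+0.000j on G[6,1]
L3: Y=0.000-1.352j on G[6,0]
I2: z[2]−=0.132, z[0]+=0.132
R6: Y=0.006897+0.000j on G[5,2]
R7: Y=0.1439+0.000j on G[1,2]
R8: Y=0.0005076+0.000j on G[2,0]
R9: Y=0.03030+0.000j on G[3,4]
V1: row V2−V6=1.02, i_V1 at 2,6
V2: row V3−V6=1.82, i_V2 at 3,6
solve → V1=0.3843-0.06181j, V2=0.9849-0.1660j, V3=1.785-0.1660j, V4=1.701-0.1038j, V5=1.784-0.1144j, V6=-0.03512-0.1660j
aux → i_V1=-0.2143+0.01027j, i_V2=-0.003486+0.01371j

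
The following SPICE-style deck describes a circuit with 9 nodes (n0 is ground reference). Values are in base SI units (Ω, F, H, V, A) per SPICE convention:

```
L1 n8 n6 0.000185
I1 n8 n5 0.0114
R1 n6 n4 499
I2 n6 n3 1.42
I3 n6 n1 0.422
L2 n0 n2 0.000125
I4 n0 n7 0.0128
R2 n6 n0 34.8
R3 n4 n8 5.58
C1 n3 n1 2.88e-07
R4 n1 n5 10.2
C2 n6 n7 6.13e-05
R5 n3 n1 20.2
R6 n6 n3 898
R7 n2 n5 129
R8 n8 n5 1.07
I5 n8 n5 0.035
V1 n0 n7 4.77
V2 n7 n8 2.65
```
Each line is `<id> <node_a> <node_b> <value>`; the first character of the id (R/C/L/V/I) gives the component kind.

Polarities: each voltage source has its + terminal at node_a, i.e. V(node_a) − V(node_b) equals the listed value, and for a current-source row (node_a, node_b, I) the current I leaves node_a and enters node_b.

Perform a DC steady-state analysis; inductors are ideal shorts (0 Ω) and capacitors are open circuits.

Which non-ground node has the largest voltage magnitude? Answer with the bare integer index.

Element admittances at DC:
  L1: short n8↔n6 (DC inductor)
  I1: injects 0.0114 A into n5 (from n8)
  Y(R1) = 0.002004 S between n6,n4
  I2: injects 1.42 A into n3 (from n6)
  I3: injects 0.422 A into n1 (from n6)
  L2: short n0↔n2 (DC inductor)
  I4: injects 0.0128 A into n7 (from n0)
  Y(R2) = 0.02874 S between n6,n0
  Y(R3) = 0.1792 S between n4,n8
  Y(C1) = 0.000 S between n3,n1
  Y(R4) = 0.09804 S between n1,n5
  Y(C2) = 0.000 S between n6,n7
  Y(R5) = 0.04950 S between n3,n1
  Y(R6) = 0.001114 S between n6,n3
  Y(R7) = 0.007752 S between n2,n5
  Y(R8) = 0.9346 S between n8,n5
  I5: injects 0.035 A into n5 (from n8)
  V1: constraint V(n0)−V(n7) = 4.77
  V2: constraint V(n7)−V(n8) = 2.65
Assemble and solve the 12×12 MNA system:
  V(n1)=12.83  V(n2)=0.000  V(n3)=40.44  V(n4)=-7.420  V(n5)=-5.412  V(n6)=-7.420  V(n7)=-4.770  V(n8)=-7.420
  i(L1)=1.575  i(L2)=0.04195  i(V1)=-0.2680  i(V2)=-0.2552

3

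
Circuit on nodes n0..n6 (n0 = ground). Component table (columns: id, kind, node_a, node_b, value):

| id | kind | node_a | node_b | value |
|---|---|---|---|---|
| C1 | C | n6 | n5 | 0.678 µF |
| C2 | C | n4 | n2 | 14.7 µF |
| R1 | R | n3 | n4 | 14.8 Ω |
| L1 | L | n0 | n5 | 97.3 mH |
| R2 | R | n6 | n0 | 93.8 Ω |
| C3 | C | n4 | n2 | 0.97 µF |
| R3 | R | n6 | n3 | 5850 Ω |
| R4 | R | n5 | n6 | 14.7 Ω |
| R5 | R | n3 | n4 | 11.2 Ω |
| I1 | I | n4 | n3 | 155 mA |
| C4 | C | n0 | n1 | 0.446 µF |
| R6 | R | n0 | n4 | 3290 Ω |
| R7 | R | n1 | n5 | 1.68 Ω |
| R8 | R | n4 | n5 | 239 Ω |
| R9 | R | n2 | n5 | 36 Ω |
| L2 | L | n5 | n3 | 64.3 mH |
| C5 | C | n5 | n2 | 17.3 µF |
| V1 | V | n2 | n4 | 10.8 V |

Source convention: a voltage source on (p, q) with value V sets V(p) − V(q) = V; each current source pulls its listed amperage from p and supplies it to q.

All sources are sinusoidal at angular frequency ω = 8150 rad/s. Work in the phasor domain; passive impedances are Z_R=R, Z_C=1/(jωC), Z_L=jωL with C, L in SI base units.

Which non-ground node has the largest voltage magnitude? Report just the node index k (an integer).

4

MNA unknowns: 6 node voltages V₁..V_6 plus 1 source current (V1)
C1: Y=0.000+0.005526j on G[6,5]
C2: Y=0.000+0.1198j on G[4,2]
R1: Y=0.06757+0.000j on G[3,4]
L1: Y=0.000-0.001261j on G[0,5]
R2: Y=0.01066+0.000j on G[6,0]
C3: Y=0.000+0.007906j on G[4,2]
R3: Y=0.0001709+0.000j on G[6,3]
R4: Y=0.06803+0.000j on G[5,6]
R5: Y=0.08929+0.000j on G[3,4]
I1: z[4]−=0.155, z[3]+=0.155
C4: Y=0.000+0.003635j on G[0,1]
R6: Y=0.0003040+0.000j on G[0,4]
R7: Y=0.5952+0.000j on G[1,5]
R8: Y=0.004184+0.000j on G[4,5]
R9: Y=0.02778+0.000j on G[2,5]
L2: Y=0.000-0.001908j on G[5,3]
C5: Y=0.000+0.1410j on G[5,2]
V1: row V2−V4=10.8, i_V1 at 2,4
solve → V1=0.3480-0.08101j, V2=0.3013-0.4512j, V3=-9.494-0.5704j, V4=-10.50-0.4512j, V5=0.3485-0.07889j, V6=0.2810-0.06456j
aux → i_V1=-0.05119-1.362j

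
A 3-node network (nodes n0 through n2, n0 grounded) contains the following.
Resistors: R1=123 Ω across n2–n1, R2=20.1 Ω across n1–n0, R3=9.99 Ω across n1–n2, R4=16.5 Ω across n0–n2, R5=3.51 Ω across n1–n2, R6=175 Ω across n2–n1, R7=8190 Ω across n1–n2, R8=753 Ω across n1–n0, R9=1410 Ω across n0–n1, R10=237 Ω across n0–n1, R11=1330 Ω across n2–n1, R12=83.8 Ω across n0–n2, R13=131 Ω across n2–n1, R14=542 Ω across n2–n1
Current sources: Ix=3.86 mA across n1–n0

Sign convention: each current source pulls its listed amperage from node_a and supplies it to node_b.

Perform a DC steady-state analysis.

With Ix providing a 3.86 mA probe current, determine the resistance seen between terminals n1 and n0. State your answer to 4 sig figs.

R_eq = 8.502 Ω

MNA unknowns: 2 node voltages V₁..V_2
R1: Y=0.008130 on G[2,1]
R2: Y=0.04975 on G[1,0]
R3: Y=0.1001 on G[1,2]
R4: Y=0.06061 on G[0,2]
R5: Y=0.2849 on G[1,2]
R6: Y=0.005714 on G[2,1]
R7: Y=0.0001221 on G[1,2]
R8: Y=0.001328 on G[1,0]
R9: Y=0.0007092 on G[0,1]
R10: Y=0.004219 on G[0,1]
R11: Y=0.0007519 on G[2,1]
R12: Y=0.01193 on G[0,2]
R13: Y=0.007634 on G[2,1]
R14: Y=0.001845 on G[2,1]
Ix: z[1]−=0.00386, z[0]+=0.00386
solve → V1=-0.03282, V2=-0.02787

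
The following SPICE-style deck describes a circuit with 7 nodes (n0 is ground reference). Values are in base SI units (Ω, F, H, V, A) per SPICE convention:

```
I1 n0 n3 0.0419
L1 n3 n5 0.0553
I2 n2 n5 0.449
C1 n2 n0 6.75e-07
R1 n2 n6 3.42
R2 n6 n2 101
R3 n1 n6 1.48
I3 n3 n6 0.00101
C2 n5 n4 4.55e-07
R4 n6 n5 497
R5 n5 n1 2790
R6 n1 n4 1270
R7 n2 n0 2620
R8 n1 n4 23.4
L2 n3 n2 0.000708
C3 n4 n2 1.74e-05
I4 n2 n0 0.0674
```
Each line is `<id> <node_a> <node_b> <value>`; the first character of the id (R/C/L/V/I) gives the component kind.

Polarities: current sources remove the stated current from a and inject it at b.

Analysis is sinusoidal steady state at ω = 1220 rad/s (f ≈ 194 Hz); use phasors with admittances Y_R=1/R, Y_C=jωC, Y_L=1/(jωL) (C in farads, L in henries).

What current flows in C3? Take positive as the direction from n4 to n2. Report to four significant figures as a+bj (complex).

-0.009305-0.003537j A

Apply KCL at each of the 6 non-ground nodes and solve the resulting linear system.
Node n1: branches {R3, R5, R6, R8} → V_1 = -11.80+25.78j
Node n2: branches {I2, C1, R1, R2, R7, L2, C3, I4} → V_2 = -11.81+25.49j
Node n3: branches {I1, L1, I3, L2} → V_3 = -11.75+25.92j
Node n4: branches {C2, R6, R8, C3} → V_4 = -11.98+25.93j
Node n5: branches {L1, I2, C2, R4, R5} → V_5 = -6.627+56.53j
Node n6: branches {R1, R2, R3, I3, R4} → V_6 = -11.80+25.75j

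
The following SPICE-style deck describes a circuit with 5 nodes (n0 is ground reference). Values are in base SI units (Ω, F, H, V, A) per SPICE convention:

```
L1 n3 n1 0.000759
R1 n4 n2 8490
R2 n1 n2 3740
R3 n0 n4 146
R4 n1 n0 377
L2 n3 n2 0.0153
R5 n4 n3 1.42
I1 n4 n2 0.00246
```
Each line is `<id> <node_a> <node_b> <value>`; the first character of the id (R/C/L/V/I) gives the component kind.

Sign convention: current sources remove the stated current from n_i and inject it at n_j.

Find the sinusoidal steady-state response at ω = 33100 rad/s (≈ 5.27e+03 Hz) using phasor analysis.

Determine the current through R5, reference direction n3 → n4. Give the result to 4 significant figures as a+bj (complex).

0.002441-0.0001443j A

Apply KCL at each of the 4 non-ground nodes and solve the resulting linear system.
Node n1: branches {L1, R2, R4} → V_1 = -0.003242+0.001178j
Node n2: branches {R1, R2, L2, I1} → V_2 = 0.2383+1.198j
Node n3: branches {L1, L2, R5} → V_3 = 0.004721-0.0006610j
Node n4: branches {R1, R3, R5, I1} → V_4 = 0.001255-0.0004561j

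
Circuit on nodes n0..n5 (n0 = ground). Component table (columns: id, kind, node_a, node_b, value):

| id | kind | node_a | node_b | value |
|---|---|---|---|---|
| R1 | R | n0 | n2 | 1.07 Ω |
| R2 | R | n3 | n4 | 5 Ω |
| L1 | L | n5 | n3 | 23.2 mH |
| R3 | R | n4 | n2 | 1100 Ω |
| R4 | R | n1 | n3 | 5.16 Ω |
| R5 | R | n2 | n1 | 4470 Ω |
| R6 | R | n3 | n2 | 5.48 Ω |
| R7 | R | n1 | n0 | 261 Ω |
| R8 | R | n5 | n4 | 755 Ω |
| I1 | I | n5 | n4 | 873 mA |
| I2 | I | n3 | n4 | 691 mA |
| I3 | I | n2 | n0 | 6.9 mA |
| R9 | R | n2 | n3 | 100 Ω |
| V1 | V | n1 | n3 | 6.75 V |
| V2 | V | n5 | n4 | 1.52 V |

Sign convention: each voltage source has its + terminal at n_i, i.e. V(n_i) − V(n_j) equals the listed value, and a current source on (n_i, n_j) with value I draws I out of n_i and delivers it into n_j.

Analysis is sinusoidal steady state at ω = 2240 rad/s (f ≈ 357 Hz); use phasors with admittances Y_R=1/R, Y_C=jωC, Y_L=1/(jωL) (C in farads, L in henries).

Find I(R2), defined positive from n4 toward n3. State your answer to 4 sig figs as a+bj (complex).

0.6790+0.09415j A

Apply KCL at each of the 5 non-ground nodes and solve the resulting linear system.
Node n1: branches {R4, R5, R7, V1} → V_1 = 6.562-0.002159j
Node n2: branches {R1, R3, R5, R6, I3, R9} → V_2 = -0.03429+8.850e-06j
Node n3: branches {R2, L1, R4, R6, I2, R9, V1} → V_3 = -0.1879-0.002159j
Node n4: branches {R2, R3, R8, I1, I2, V2} → V_4 = 3.207+0.4686j
Node n5: branches {L1, R8, I1, V2} → V_5 = 4.727+0.4686j
Source currents: i(V1)=-1.335+8.756e-06j, i(V2)=-0.8841+0.09458j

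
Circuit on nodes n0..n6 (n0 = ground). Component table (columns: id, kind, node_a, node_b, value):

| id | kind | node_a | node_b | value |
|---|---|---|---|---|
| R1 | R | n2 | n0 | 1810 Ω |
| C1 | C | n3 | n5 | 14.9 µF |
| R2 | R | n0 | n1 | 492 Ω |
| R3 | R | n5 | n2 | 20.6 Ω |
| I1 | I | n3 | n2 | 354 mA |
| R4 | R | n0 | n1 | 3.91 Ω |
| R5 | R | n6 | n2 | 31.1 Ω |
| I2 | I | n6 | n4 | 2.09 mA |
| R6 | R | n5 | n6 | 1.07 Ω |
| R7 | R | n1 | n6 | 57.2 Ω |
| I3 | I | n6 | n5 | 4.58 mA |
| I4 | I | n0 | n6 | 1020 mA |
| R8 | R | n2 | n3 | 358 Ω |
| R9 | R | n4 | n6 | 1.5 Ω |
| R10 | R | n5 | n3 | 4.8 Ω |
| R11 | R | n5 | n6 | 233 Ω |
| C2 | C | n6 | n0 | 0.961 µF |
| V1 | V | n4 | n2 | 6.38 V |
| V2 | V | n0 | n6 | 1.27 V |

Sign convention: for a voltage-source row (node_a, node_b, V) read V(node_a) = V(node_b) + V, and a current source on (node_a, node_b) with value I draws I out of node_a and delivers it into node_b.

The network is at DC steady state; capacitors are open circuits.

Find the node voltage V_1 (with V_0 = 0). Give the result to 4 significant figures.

Element admittances at DC:
  Y(R1) = 0.0005525 S between n2,n0
  Y(C1) = 0.000 S between n3,n5
  Y(R2) = 0.002033 S between n0,n1
  Y(R3) = 0.04854 S between n5,n2
  I1: injects 0.354 A into n2 (from n3)
  Y(R4) = 0.2558 S between n0,n1
  Y(R5) = 0.03215 S between n6,n2
  I2: injects 0.00209 A into n4 (from n6)
  Y(R6) = 0.9346 S between n5,n6
  Y(R7) = 0.01748 S between n1,n6
  I3: injects 0.00458 A into n5 (from n6)
  I4: injects 1.02 A into n6 (from n0)
  Y(R8) = 0.002793 S between n2,n3
  Y(R9) = 0.6667 S between n4,n6
  Y(R10) = 0.2083 S between n5,n3
  Y(R11) = 0.004292 S between n5,n6
  Y(C2) = 0.000 S between n6,n0
  V1: constraint V(n4)−V(n2) = 6.38
  V2: constraint V(n0)−V(n6) = 1.27
Assemble and solve the 8×8 MNA system:
  V(n1)=-0.08066  V(n2)=-6.509  V(n3)=-3.627  V(n4)=-0.1293  V(n5)=-1.890  V(n6)=-1.270
  i(V1)=-0.7584  i(V2)=-1.044

-0.08066 V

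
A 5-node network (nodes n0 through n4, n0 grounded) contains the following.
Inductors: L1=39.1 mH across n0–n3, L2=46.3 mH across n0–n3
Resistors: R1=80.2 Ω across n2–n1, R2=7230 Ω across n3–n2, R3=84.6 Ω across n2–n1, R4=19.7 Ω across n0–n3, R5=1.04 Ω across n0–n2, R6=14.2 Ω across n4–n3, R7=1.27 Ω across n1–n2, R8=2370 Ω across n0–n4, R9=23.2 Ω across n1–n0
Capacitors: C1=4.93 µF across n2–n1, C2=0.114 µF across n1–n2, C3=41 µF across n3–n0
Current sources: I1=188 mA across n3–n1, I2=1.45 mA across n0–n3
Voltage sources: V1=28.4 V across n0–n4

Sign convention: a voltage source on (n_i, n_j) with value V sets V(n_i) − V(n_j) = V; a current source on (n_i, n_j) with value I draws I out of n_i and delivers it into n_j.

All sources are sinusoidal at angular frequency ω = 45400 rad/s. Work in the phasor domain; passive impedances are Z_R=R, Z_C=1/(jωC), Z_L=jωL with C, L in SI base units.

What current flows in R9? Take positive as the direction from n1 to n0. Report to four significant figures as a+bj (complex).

0.01618-0.002173j A

Element admittances at ω=45400 rad/s:
  Y(L1) = 0.000-0.0005633j S between n0,n3
  Y(R1) = 0.01247+0.000j S between n2,n1
  Y(C1) = 0.000+0.2238j S between n2,n1
  Y(L2) = 0.000-0.0004757j S between n0,n3
  Y(R2) = 0.0001383+0.000j S between n3,n2
  I1: injects 0.188 A into n1 (from n3)
  Y(R3) = 0.01182+0.000j S between n2,n1
  Y(R4) = 0.05076+0.000j S between n0,n3
  Y(C2) = 0.000+0.005176j S between n1,n2
  Y(C3) = 0.000+1.861j S between n3,n0
  Y(R5) = 0.9615+0.000j S between n0,n2
  I2: injects 0.00145 A into n3 (from n0)
  Y(R6) = 0.07042+0.000j S between n4,n3
  Y(R7) = 0.7874+0.000j S between n1,n2
  Y(R8) = 0.0004219+0.000j S between n0,n4
  Y(R9) = 0.04310+0.000j S between n1,n0
  V1: constraint V(n0)−V(n4) = 28.4
Assemble and solve the 5×5 MNA system:
  V(n1)=0.3754-0.05041j  V(n2)=0.1787+0.002428j  V(n3)=-0.07632+1.170j  V(n4)=-28.40+0.000j
  i(V1)=-2.007-0.08242j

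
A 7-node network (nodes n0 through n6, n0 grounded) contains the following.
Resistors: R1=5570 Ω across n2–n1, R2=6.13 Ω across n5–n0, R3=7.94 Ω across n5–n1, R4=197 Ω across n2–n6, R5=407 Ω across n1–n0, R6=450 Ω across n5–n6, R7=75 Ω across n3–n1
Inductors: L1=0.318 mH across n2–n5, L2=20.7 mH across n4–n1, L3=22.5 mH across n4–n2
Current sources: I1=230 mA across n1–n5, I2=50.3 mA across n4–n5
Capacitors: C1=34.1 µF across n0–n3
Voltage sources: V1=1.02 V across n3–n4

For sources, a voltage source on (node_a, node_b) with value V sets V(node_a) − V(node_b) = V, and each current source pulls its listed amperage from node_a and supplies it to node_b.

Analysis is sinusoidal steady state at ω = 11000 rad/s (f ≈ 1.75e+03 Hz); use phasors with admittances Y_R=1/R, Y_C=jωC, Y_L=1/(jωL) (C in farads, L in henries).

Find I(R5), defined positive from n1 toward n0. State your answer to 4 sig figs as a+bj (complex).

-0.003030+0.0001160j A

MNA unknowns: 6 node voltages V₁..V_6 plus 1 source current (V1)
R1: Y=0.0001795+0.000j on G[2,1]
R2: Y=0.1631+0.000j on G[5,0]
L1: Y=0.000-0.2859j on G[2,5]
I1: z[1]−=0.23, z[5]+=0.23
R3: Y=0.1259+0.000j on G[5,1]
L2: Y=0.000-0.004392j on G[4,1]
L3: Y=0.000-0.004040j on G[4,2]
R4: Y=0.005076+0.000j on G[2,6]
R5: Y=0.002457+0.000j on G[1,0]
R6: Y=0.002222+0.000j on G[5,6]
I2: z[4]−=0.0503, z[5]+=0.0503
R7: Y=0.01333+0.000j on G[3,1]
C1: Y=0.000+0.3751j on G[0,3]
V1: row V3−V4=1.02, i_V1 at 3,4
solve → V1=-1.233+0.04721j, V2=0.4127+0.04188j, V3=-0.01807+0.1803j, V4=-1.038+0.1803j, V5=0.4332+0.04085j, V6=0.4190+0.04157j
aux → i_V1=0.05144+0.005005j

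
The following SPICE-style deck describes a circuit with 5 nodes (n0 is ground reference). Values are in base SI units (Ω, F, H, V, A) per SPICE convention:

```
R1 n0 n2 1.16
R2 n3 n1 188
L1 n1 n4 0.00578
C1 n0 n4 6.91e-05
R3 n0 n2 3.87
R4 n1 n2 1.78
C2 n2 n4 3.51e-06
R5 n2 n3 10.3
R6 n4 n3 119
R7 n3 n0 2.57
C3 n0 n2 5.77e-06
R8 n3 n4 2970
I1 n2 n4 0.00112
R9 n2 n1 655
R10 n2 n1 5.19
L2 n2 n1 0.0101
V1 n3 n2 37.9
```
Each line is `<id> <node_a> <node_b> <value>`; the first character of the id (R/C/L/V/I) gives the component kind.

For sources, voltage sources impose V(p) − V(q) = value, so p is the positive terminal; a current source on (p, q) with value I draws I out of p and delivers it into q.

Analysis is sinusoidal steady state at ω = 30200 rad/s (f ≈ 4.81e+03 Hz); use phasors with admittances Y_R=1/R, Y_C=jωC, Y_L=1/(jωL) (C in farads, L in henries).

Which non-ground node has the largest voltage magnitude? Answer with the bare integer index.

3

Element admittances at ω=30200 rad/s:
  Y(R1) = 0.8621+0.000j S between n0,n2
  Y(R2) = 0.005319+0.000j S between n3,n1
  Y(L1) = 0.000-0.005729j S between n1,n4
  Y(C1) = 0.000+2.087j S between n0,n4
  Y(R3) = 0.2584+0.000j S between n0,n2
  Y(R4) = 0.5618+0.000j S between n1,n2
  Y(C2) = 0.000+0.1060j S between n2,n4
  Y(R5) = 0.09709+0.000j S between n2,n3
  Y(R6) = 0.008403+0.000j S between n4,n3
  Y(R7) = 0.3891+0.000j S between n3,n0
  Y(C3) = 0.000+0.1743j S between n0,n2
  Y(R8) = 0.0003367+0.000j S between n3,n4
  I1: injects 0.00112 A into n4 (from n2)
  Y(R9) = 0.001527+0.000j S between n2,n1
  Y(R10) = 0.1927+0.000j S between n2,n1
  Y(L2) = 0.000-0.003278j S between n2,n1
  V1: constraint V(n3)−V(n2) = 37.9
Assemble and solve the 5×5 MNA system:
  V(n1)=-9.370+1.646j  V(n2)=-9.622+1.712j  V(n3)=28.28+1.712j  V(n4)=-0.4348-0.03660j
  i(V1)=-15.13-0.6817j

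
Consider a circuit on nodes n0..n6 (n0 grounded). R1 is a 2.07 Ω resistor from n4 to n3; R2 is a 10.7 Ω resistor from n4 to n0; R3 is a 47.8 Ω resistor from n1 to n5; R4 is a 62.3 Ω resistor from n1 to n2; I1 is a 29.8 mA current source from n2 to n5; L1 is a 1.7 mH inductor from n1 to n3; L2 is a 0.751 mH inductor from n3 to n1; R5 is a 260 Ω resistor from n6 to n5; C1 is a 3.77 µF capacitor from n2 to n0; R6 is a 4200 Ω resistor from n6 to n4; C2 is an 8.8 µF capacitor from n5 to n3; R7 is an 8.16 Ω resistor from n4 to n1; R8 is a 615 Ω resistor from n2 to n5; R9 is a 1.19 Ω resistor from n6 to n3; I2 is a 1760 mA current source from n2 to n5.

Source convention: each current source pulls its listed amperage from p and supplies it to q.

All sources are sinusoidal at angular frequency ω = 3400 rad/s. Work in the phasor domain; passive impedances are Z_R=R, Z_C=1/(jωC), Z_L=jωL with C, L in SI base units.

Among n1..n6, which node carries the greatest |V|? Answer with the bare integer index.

Apply KCL at each of the 6 non-ground nodes and solve the resulting linear system.
Node n1: branches {R3, R4, L1, L2, R7} → V_1 = 7.504+8.236j
Node n2: branches {R4, I1, C1, R8, I2} → V_2 = -57.11+46.89j
Node n3: branches {R1, L1, L2, C2, R9} → V_3 = 7.402+9.246j
Node n4: branches {R1, R2, R6, R7} → V_4 = 6.431+7.833j
Node n5: branches {R3, I1, R5, C2, R8, I2} → V_5 = 36.13-21.82j
Node n6: branches {R5, R6, R9} → V_6 = 7.532+9.104j

2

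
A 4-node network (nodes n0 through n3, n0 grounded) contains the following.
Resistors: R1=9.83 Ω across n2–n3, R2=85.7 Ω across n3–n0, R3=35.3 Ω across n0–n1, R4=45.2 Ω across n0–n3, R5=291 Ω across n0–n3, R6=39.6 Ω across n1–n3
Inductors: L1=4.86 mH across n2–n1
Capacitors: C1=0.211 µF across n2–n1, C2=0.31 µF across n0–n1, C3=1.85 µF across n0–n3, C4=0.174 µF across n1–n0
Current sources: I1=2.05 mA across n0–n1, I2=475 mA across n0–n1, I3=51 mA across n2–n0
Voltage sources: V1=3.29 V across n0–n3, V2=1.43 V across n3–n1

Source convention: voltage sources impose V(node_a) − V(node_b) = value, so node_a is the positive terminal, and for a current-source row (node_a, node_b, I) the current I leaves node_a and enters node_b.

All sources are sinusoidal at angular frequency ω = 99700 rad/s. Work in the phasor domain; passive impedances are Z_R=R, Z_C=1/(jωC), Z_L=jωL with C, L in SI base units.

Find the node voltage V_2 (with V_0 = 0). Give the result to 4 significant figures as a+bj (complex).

MNA unknowns: 3 node voltages V₁..V_3 plus 2 source currents (V1, V2)
R1: Y=0.1017+0.000j on G[2,3]
L1: Y=0.000-0.002064j on G[2,1]
C1: Y=0.000+0.02104j on G[2,1]
I1: z[0]−=0.00205, z[1]+=0.00205
R2: Y=0.01167+0.000j on G[3,0]
R3: Y=0.02833+0.000j on G[0,1]
I2: z[0]−=0.475, z[1]+=0.475
R4: Y=0.02212+0.000j on G[0,3]
C2: Y=0.000+0.03091j on G[0,1]
R5: Y=0.003436+0.000j on G[0,3]
C3: Y=0.000+0.1844j on G[0,3]
R6: Y=0.02525+0.000j on G[1,3]
C4: Y=0.000+0.01735j on G[1,0]
I3: z[2]−=0.051, z[0]+=0.051
V1: row V0−V3=3.29, i_V1 at 0,3
V2: row V3−V1=1.43, i_V2 at 3,1
solve → V1=-4.720+0.000j, V2=-3.823-0.1674j, V3=-3.290+0.000j
aux → i_V1=-0.6822-0.8346j, i_V2=-0.6500-0.2448j

-3.823-0.1674j V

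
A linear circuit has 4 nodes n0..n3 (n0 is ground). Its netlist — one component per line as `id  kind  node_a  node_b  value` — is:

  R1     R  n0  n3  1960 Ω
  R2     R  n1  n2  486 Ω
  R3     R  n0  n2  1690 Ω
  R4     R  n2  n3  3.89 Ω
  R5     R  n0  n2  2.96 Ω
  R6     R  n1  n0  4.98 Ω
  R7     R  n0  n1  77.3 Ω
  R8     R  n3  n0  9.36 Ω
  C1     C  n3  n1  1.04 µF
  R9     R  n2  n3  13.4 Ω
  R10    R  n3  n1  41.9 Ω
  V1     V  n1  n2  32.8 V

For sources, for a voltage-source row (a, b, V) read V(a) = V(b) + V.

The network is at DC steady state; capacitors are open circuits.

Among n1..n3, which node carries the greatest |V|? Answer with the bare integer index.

1

MNA unknowns: 3 node voltages V₁..V_3 plus 1 source current (V1)
R1: Y=0.0005102 on G[0,3]
R2: Y=0.002058 on G[1,2]
R3: Y=0.0005917 on G[0,2]
R4: Y=0.2571 on G[2,3]
R5: Y=0.3378 on G[0,2]
R6: Y=0.2008 on G[1,0]
R7: Y=0.01294 on G[0,1]
R8: Y=0.1068 on G[3,0]
C1: Y=0.000 on G[3,1]
R9: Y=0.07463 on G[2,3]
R10: Y=0.02387 on G[3,1]
V1: row V1−V2=32.8, i_V1 at 1,2
solve → V1=21.47, V2=-11.33, V3=-7.014
aux → i_V1=-5.336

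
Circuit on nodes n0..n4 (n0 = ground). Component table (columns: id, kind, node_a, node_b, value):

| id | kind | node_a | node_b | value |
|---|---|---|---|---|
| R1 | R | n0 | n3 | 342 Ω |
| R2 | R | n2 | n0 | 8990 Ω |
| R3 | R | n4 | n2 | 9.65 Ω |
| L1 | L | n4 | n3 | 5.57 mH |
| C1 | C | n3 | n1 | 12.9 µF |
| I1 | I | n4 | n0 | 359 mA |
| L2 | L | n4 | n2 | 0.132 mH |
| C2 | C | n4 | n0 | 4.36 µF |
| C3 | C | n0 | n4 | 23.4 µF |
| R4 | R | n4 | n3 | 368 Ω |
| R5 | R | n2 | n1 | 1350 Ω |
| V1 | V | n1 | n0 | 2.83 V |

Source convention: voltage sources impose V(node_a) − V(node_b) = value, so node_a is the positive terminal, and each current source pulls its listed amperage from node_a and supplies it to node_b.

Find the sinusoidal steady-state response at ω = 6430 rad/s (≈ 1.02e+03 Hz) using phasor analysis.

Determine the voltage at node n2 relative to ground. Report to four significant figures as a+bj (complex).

Element admittances at ω=6430 rad/s:
  Y(R1) = 0.002924+0.000j S between n0,n3
  Y(R2) = 0.0001112+0.000j S between n2,n0
  Y(R3) = 0.1036+0.000j S between n4,n2
  Y(L1) = 0.000-0.02792j S between n4,n3
  Y(C1) = 0.000+0.08295j S between n3,n1
  I1: injects 0.359 A into n0 (from n4)
  Y(L2) = 0.000-1.178j S between n4,n2
  Y(C2) = 0.000+0.02803j S between n4,n0
  Y(C3) = 0.000+0.1505j S between n0,n4
  Y(R4) = 0.002717+0.000j S between n4,n3
  Y(R5) = 0.0007407+0.000j S between n2,n1
  V1: constraint V(n1)−V(n0) = 2.83
Assemble and solve the 5×5 MNA system:
  V(n1)=2.830+0.000j  V(n2)=-0.9842+2.381j  V(n3)=4.950-0.6505j  V(n4)=-0.9861+2.378j
  i(V1)=0.05113+0.1777j

-0.9842+2.381j V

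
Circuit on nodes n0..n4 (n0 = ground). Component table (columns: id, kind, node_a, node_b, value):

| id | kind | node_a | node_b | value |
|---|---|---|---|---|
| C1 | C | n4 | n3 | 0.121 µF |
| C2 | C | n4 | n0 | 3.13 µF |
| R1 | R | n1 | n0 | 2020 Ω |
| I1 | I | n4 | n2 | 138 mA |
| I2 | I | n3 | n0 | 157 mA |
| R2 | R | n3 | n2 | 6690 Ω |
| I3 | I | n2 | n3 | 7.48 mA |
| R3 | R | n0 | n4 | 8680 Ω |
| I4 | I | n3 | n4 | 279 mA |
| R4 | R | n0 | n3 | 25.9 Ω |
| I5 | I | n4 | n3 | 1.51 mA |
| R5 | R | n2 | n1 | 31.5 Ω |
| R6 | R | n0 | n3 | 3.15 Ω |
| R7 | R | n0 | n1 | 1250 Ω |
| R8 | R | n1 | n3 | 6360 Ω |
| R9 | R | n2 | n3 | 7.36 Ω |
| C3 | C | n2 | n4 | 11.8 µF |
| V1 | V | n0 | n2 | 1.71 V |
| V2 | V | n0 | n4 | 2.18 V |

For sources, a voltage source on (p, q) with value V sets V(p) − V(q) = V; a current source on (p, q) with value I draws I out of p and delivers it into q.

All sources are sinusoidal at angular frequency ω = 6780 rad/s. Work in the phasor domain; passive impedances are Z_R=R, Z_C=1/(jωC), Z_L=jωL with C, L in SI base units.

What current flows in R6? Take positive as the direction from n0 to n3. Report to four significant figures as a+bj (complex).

0.4256+0.0004442j A

Element admittances at ω=6780 rad/s:
  Y(C1) = 0.000+0.0008204j S between n4,n3
  Y(C2) = 0.000+0.02122j S between n4,n0
  Y(R1) = 0.0004950+0.000j S between n1,n0
  I1: injects 0.138 A into n2 (from n4)
  I2: injects 0.157 A into n0 (from n3)
  Y(R2) = 0.0001495+0.000j S between n3,n2
  I3: injects 0.00748 A into n3 (from n2)
  Y(R3) = 0.0001152+0.000j S between n0,n4
  I4: injects 0.279 A into n4 (from n3)
  Y(R4) = 0.03861+0.000j S between n0,n3
  I5: injects 0.00151 A into n3 (from n4)
  Y(R5) = 0.03175+0.000j S between n2,n1
  Y(R6) = 0.3175+0.000j S between n0,n3
  Y(R7) = 0.0008000+0.000j S between n0,n1
  Y(R8) = 0.0001572+0.000j S between n1,n3
  Y(R9) = 0.1359+0.000j S between n2,n3
  Y(C3) = 0.000+0.08000j S between n2,n4
  V1: constraint V(n0)−V(n2) = 1.71
  V2: constraint V(n0)−V(n4) = 2.18
Assemble and solve the 6×6 MNA system:
  V(n1)=-1.642-6.626e-06j  V(n2)=-1.710+0.000j  V(n3)=-1.341-0.001399j  V(n4)=-2.180+0.000j
  i(V1)=-0.1830+0.03779j  i(V2)=-0.1397-0.08455j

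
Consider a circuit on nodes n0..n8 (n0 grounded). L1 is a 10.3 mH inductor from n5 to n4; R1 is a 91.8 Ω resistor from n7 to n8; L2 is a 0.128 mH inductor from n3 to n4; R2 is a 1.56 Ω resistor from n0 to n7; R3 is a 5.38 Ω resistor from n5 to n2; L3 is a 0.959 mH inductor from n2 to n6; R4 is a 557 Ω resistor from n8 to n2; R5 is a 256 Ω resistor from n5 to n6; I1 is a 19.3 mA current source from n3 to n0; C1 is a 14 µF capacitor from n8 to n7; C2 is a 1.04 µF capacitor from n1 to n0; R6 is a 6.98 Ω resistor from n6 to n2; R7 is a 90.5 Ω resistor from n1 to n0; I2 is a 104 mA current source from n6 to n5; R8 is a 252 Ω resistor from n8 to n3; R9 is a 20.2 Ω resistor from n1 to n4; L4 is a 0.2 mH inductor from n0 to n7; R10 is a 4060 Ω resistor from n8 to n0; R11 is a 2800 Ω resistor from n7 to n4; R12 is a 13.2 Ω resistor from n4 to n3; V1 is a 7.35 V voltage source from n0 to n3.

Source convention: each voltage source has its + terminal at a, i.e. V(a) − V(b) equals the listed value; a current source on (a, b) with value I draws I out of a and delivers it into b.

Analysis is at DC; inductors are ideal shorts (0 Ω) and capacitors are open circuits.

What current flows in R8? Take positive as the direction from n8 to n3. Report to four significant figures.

MNA unknowns: 8 node voltages V₁..V_8 plus 5 source currents (L1, L2, L3, L4, V1)
L1: row V5−V4=0, i_L1 at 5,4
R1: Y=0.01089 on G[7,8]
L2: row V3−V4=0, i_L2 at 3,4
R2: Y=0.6410 on G[0,7]
R3: Y=0.1859 on G[5,2]
L3: row V2−V6=0, i_L3 at 2,6
R4: Y=0.001795 on G[8,2]
R5: Y=0.003906 on G[5,6]
I1: z[3]−=0.0193, z[0]+=0.0193
C1: Y=0.000 on G[8,7]
C2: Y=0.000 on G[1,0]
R6: Y=0.1433 on G[6,2]
R7: Y=0.01105 on G[1,0]
I2: z[6]−=0.104, z[5]+=0.104
R8: Y=0.003968 on G[8,3]
R9: Y=0.04950 on G[1,4]
L4: row V0−V7=0, i_L4 at 0,7
R10: Y=0.0002463 on G[8,0]
R11: Y=0.0003571 on G[7,4]
R12: Y=0.07576 on G[4,3]
V1: row V0−V3=7.35, i_V1 at 0,3
solve → V1=-6.009, V2=-7.848, V3=-7.350, V4=-7.350, V5=-7.350, V6=-7.848, V7=0.000, V8=-2.559
aux → i_L1=0.009495, i_L2=-0.07852, i_L3=0.1021, i_L4=0.03050, i_V1=-0.07823

0.01901 A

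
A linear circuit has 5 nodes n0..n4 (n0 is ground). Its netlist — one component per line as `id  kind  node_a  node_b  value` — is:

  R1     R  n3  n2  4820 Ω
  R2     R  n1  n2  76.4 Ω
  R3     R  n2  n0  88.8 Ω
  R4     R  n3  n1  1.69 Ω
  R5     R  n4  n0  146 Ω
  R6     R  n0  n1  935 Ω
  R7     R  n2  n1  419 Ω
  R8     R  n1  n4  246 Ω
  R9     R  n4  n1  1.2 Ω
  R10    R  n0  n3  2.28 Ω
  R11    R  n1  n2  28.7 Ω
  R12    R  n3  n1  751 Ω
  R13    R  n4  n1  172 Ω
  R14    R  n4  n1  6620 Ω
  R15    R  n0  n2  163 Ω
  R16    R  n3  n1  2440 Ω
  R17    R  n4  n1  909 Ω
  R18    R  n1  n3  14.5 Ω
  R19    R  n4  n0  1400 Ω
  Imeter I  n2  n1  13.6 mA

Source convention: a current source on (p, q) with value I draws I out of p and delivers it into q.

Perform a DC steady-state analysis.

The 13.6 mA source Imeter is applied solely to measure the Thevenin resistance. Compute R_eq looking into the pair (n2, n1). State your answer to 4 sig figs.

R_eq = 14.95 Ω

Element admittances at DC:
  Y(R1) = 0.0002075 S between n3,n2
  Y(R2) = 0.01309 S between n1,n2
  Y(R3) = 0.01126 S between n2,n0
  Y(R4) = 0.5917 S between n3,n1
  Y(R5) = 0.006849 S between n4,n0
  Y(R6) = 0.001070 S between n0,n1
  Y(R7) = 0.002387 S between n2,n1
  Y(R8) = 0.004065 S between n1,n4
  Y(R9) = 0.8333 S between n4,n1
  Y(R10) = 0.4386 S between n0,n3
  Y(R11) = 0.03484 S between n1,n2
  Y(R12) = 0.001332 S between n3,n1
  Y(R13) = 0.005814 S between n4,n1
  Y(R14) = 0.0001511 S between n4,n1
  Y(R15) = 0.006135 S between n0,n2
  Y(R16) = 0.0004098 S between n3,n1
  Y(R17) = 0.001100 S between n4,n1
  Y(R18) = 0.06897 S between n1,n3
  Y(R19) = 0.0007143 S between n4,n0
  Imeter: injects 0.0136 A into n1 (from n2)
Assemble and solve the 4×4 MNA system:
  V(n1)=0.01226  V(n2)=-0.1911  V(n3)=0.007341  V(n4)=0.01215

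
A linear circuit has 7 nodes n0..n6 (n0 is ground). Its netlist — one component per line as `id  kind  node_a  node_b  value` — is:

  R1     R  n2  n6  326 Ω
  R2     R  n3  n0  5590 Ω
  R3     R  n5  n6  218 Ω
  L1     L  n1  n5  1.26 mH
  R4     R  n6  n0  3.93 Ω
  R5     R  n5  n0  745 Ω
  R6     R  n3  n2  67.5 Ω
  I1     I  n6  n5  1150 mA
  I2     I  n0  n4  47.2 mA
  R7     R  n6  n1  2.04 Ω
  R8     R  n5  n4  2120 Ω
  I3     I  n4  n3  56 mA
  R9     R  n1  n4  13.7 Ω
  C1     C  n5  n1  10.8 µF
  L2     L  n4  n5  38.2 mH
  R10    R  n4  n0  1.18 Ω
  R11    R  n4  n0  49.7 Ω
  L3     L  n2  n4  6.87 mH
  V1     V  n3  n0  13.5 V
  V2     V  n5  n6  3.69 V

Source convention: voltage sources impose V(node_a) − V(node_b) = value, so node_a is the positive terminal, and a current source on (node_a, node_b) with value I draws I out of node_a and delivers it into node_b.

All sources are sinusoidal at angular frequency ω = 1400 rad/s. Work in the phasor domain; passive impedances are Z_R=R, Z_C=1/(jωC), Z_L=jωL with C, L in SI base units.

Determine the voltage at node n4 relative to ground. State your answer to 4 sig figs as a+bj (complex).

0.3233-0.1886j V

MNA unknowns: 6 node voltages V₁..V_6 plus 2 source currents (V1, V2)
R1: Y=0.003067+0.000j on G[2,6]
R2: Y=0.0001789+0.000j on G[3,0]
R3: Y=0.004587+0.000j on G[5,6]
L1: Y=0.000-0.5669j on G[1,5]
R4: Y=0.2545+0.000j on G[6,0]
R5: Y=0.001342+0.000j on G[5,0]
R6: Y=0.01481+0.000j on G[3,2]
I1: z[6]−=1.15, z[5]+=1.15
I2: z[0]−=0.0472, z[4]+=0.0472
R7: Y=0.4902+0.000j on G[6,1]
R8: Y=0.0004717+0.000j on G[5,4]
I3: z[4]−=0.056, z[3]+=0.056
R9: Y=0.07299+0.000j on G[1,4]
C1: Y=0.000+0.01512j on G[5,1]
L2: Y=0.000-0.01870j on G[4,5]
R10: Y=0.8475+0.000j on G[4,0]
R11: Y=0.02012+0.000j on G[4,0]
L3: Y=0.000-0.1040j on G[2,4]
V1: row V3−V0=13.5, i_V1 at 3,0
V2: row V5−V6=3.69, i_V2 at 5,6
solve → V1=1.500-1.301j, V2=0.5863+1.622j, V3=13.50+0.000j, V4=0.3233-0.1886j, V5=3.288+0.5456j, V6=-0.4025+0.5456j
aux → i_V1=-0.1377+0.02403j, i_V2=0.09489+1.040j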